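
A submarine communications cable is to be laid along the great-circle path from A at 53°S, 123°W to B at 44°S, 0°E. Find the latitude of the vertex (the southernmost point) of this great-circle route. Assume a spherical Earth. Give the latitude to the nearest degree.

≈ 67°S

The great circle lies in the plane with unit normal n̂ = (p₁ × p₂)/|p₁ × p₂|.
Here n̂_z ≈ +0.383; the vertex latitude is φ_max = arccos|n̂_z| ≈ 67.5°.
Check via Clairaut: cos φ_max = |cos φ₁| · sin C = cos(53.0°)·sin(140.5°) ≈ 0.383, again giving ≈ 67.5°.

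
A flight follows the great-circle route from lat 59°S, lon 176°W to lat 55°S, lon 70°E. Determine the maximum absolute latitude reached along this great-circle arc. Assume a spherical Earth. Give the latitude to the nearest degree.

The great circle lies in the plane with unit normal n̂ = (p₁ × p₂)/|p₁ × p₂|.
Here n̂_z ≈ -0.332; the vertex latitude is φ_max = arccos|n̂_z| ≈ 70.6°.
Check via Clairaut: cos φ_max = |cos φ₁| · sin C = cos(59.0°)·sin(139.9°) ≈ 0.332, again giving ≈ 70.6°.

≈ 71°S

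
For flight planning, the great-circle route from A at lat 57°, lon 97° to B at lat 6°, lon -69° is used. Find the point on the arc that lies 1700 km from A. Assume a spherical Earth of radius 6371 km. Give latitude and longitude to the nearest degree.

Convert each endpoint to a unit vector on the sphere (x = cos φ cos λ, y = cos φ sin λ, z = sin φ).
The central angle between the endpoints is δ = arccos(p₁·p₂) ≈ 2.024 rad (116.0°). The total great-circle distance is δ·R ≈ 2.024 × 6371 ≈ 12895 km, so the target fraction is f = 1700/12895 ≈ 0.132.
Interpolate at f ≈ 0.132 with slerp weights a = sin((1−f)δ)/sin δ ≈ 1.093, b = sin(fδ)/sin δ ≈ 0.293.
p = a·p₁ + b·p₂ ≈ (0.032, 0.319, 0.947); φ = arcsin(p_z) ≈ 71.33°, λ = atan2(p_y, p_x) ≈ 84.27°.

≈ lat 71°, lon 84°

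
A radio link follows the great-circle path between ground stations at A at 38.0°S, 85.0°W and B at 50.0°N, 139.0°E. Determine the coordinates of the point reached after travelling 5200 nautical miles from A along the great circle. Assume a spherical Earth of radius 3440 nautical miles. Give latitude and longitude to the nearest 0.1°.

Convert each endpoint to a unit vector on the sphere (x = cos φ cos λ, y = cos φ sin λ, z = sin φ).
The central angle between the endpoints is δ = arccos(p₁·p₂) ≈ 2.561 rad (146.7°). The total great-circle distance is δ·R ≈ 2.561 × 3440 ≈ 8809 nmi, so the target fraction is f = 5200/8809 ≈ 0.590.
Interpolate at f ≈ 0.590 with slerp weights a = sin((1−f)δ)/sin δ ≈ 1.580, b = sin(fδ)/sin δ ≈ 1.819.
p = a·p₁ + b·p₂ ≈ (-0.774, -0.473, 0.421); φ = arcsin(p_z) ≈ 24.89°, λ = atan2(p_y, p_x) ≈ -148.56°.

≈ 24.9°N, 148.6°W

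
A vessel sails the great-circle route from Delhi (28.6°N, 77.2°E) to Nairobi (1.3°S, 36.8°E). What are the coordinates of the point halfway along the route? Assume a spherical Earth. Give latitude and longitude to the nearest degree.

≈ 15°N, 56°E

Write both endpoints as unit vectors p₁, p₂ with components (cos φ cos λ, cos φ sin λ, sin φ).
The central angle between the endpoints is δ = arccos(p₁·p₂) ≈ 0.853 rad (48.9°).
Interpolate at f = 1/2 with slerp weights a = sin((1−f)δ)/sin δ ≈ 0.549, b = sin(fδ)/sin δ ≈ 0.549.
p = a·p₁ + b·p₂ ≈ (0.546, 0.799, 0.250); φ = arcsin(p_z) ≈ 14.50°, λ = atan2(p_y, p_x) ≈ 55.63°.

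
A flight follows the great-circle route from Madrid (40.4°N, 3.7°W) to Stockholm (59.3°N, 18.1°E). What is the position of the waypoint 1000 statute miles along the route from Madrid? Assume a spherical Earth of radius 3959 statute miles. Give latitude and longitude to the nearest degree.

Write both endpoints as unit vectors p₁, p₂ with components (cos φ cos λ, cos φ sin λ, sin φ).
The central angle between the endpoints is δ = arccos(p₁·p₂) ≈ 0.407 rad (23.3°). The total great-circle distance is δ·R ≈ 0.407 × 3959 ≈ 1612 mi, so the target fraction is f = 1000/1612 ≈ 0.620.
Interpolate at f ≈ 0.620 with slerp weights a = sin((1−f)δ)/sin δ ≈ 0.389, b = sin(fδ)/sin δ ≈ 0.631.
p = a·p₁ + b·p₂ ≈ (0.602, 0.081, 0.795); φ = arcsin(p_z) ≈ 52.62°, λ = atan2(p_y, p_x) ≈ 7.67°.

≈ (53°N, 8°E)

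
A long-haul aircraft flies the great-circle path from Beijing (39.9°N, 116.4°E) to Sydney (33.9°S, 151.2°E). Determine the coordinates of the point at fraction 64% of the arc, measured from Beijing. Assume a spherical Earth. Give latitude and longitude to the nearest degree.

≈ 7°S, 139°E

The haversine formula gives a central angle δ ≈ 1.405 rad (80.5°) between the endpoints.
Interpolate at f = 0.64 with slerp weights a = sin((1−f)δ)/sin δ ≈ 0.491, b = sin(fδ)/sin δ ≈ 0.794.
p = a·p₁ + b·p₂ ≈ (-0.745, 0.655, -0.128); φ = arcsin(p_z) ≈ -7.33°, λ = atan2(p_y, p_x) ≈ 138.68°.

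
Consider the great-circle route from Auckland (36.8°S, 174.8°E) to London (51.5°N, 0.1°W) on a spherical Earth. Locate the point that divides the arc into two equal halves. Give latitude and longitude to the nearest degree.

≈ 44°N, 158°E

Convert each endpoint to a unit vector on the sphere (x = cos φ cos λ, y = cos φ sin λ, z = sin φ).
The central angle between the endpoints is δ = arccos(p₁·p₂) ≈ 2.877 rad (164.9°).
Interpolate at f = 1/2 with slerp weights a = sin((1−f)δ)/sin δ ≈ 3.796, b = sin(fδ)/sin δ ≈ 3.796.
p = a·p₁ + b·p₂ ≈ (-0.664, 0.271, 0.697); φ = arcsin(p_z) ≈ 44.17°, λ = atan2(p_y, p_x) ≈ 157.77°.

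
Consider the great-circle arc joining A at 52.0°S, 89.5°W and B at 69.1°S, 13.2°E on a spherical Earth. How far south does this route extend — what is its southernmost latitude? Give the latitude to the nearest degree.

≈ 73°S

The great circle lies in the plane with unit normal n̂ = (p₁ × p₂)/|p₁ × p₂|.
Here n̂_z ≈ +0.295; the vertex latitude is φ_max = arccos|n̂_z| ≈ 72.8°.
Check via Clairaut: cos φ_max = |cos φ₁| · sin C = cos(52.0°)·sin(151.3°) ≈ 0.295, again giving ≈ 72.8°.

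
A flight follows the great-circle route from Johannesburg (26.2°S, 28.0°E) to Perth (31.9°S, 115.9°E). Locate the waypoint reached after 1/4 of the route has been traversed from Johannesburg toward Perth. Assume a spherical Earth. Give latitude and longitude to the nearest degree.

Convert each endpoint to a unit vector on the sphere (x = cos φ cos λ, y = cos φ sin λ, z = sin φ).
The central angle between the endpoints is δ = arccos(p₁·p₂) ≈ 1.307 rad (74.9°).
Interpolate at f = 1/4 with slerp weights a = sin((1−f)δ)/sin δ ≈ 0.860, b = sin(fδ)/sin δ ≈ 0.332.
p = a·p₁ + b·p₂ ≈ (0.558, 0.616, -0.555); φ = arcsin(p_z) ≈ -33.74°, λ = atan2(p_y, p_x) ≈ 47.82°.

≈ (34°S, 48°E)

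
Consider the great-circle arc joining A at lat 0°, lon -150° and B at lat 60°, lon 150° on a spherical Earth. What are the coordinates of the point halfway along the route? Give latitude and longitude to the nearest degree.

From cos δ = sin φ₁ sin φ₂ + cos φ₁ cos φ₂ cos Δλ, the central angle is δ ≈ 1.318 rad (75.5°).
Interpolate at f = 1/2 with slerp weights a = sin((1−f)δ)/sin δ ≈ 0.632, b = sin(fδ)/sin δ ≈ 0.632.
p = a·p₁ + b·p₂ ≈ (-0.822, -0.158, 0.548); φ = arcsin(p_z) ≈ 33.21°, λ = atan2(p_y, p_x) ≈ -169.11°.

≈ lat 33°, lon -169°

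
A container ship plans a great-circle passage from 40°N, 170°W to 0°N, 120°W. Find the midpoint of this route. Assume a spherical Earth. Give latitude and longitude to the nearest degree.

Write both endpoints as unit vectors p₁, p₂ with components (cos φ cos λ, cos φ sin λ, sin φ).
The central angle between the endpoints is δ = arccos(p₁·p₂) ≈ 1.056 rad (60.5°).
Interpolate at f = 1/2 with slerp weights a = sin((1−f)δ)/sin δ ≈ 0.579, b = sin(fδ)/sin δ ≈ 0.579.
p = a·p₁ + b·p₂ ≈ (-0.726, -0.578, 0.372); φ = arcsin(p_z) ≈ 21.84°, λ = atan2(p_y, p_x) ≈ -141.47°.

≈ 22°N, 141°W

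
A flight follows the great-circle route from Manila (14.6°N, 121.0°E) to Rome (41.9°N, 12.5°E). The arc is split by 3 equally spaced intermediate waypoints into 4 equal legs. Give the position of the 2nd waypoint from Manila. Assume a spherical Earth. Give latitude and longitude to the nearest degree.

Convert each endpoint to a unit vector on the sphere (x = cos φ cos λ, y = cos φ sin λ, z = sin φ).
The central angle between the endpoints is δ = arccos(p₁·p₂) ≈ 1.631 rad (93.5°).
Interpolate at f = 2/4 with slerp weights a = sin((1−f)δ)/sin δ ≈ 0.729, b = sin(fδ)/sin δ ≈ 0.729.
p = a·p₁ + b·p₂ ≈ (0.166, 0.723, 0.671); φ = arcsin(p_z) ≈ 42.14°, λ = atan2(p_y, p_x) ≈ 77.02°.

≈ 42°N, 77°E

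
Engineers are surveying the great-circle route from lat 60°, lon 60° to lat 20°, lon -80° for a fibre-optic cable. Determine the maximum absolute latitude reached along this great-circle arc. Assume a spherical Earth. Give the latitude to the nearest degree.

The great circle lies in the plane with unit normal n̂ = (p₁ × p₂)/|p₁ × p₂|.
Here n̂_z ≈ -0.303; the vertex latitude is φ_max = arccos|n̂_z| ≈ 72.4°.
Check via Clairaut: cos φ_max = |cos φ₁| · sin C = cos(60.0°)·sin(37.2°) ≈ 0.303, again giving ≈ 72.4°.

≈ 72°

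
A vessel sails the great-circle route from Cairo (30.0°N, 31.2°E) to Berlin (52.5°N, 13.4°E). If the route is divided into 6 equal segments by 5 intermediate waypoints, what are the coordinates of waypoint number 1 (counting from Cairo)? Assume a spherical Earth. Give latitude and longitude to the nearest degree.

≈ (34°N, 29°E)

The haversine formula gives a central angle δ ≈ 0.454 rad (26.0°) between the endpoints.
Interpolate at f = 1/6 with slerp weights a = sin((1−f)δ)/sin δ ≈ 0.842, b = sin(fδ)/sin δ ≈ 0.172.
p = a·p₁ + b·p₂ ≈ (0.726, 0.402, 0.558); φ = arcsin(p_z) ≈ 33.91°, λ = atan2(p_y, p_x) ≈ 28.98°.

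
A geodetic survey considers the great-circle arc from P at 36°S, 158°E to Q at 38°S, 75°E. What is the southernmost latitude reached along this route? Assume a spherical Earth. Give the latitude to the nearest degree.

The great circle lies in the plane with unit normal n̂ = (p₁ × p₂)/|p₁ × p₂|.
Here n̂_z ≈ -0.704; the vertex latitude is φ_max = arccos|n̂_z| ≈ 45.2°.
Check via Clairaut: cos φ_max = |cos φ₁| · sin C = cos(36.0°)·sin(119.5°) ≈ 0.704, again giving ≈ 45.2°.

≈ 45°S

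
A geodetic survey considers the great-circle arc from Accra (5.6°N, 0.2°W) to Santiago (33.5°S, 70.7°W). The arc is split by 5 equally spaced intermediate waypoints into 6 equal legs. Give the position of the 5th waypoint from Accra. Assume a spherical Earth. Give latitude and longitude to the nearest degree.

The haversine formula gives a central angle δ ≈ 1.346 rad (77.1°) between the endpoints.
Interpolate at f = 5/6 with slerp weights a = sin((1−f)δ)/sin δ ≈ 0.228, b = sin(fδ)/sin δ ≈ 0.924.
p = a·p₁ + b·p₂ ≈ (0.482, -0.728, -0.488); φ = arcsin(p_z) ≈ -29.19°, λ = atan2(p_y, p_x) ≈ -56.51°.

≈ 29°S, 57°W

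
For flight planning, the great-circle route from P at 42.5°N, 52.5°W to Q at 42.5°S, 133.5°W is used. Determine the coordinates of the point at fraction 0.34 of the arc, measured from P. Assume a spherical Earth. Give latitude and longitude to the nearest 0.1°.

Convert each endpoint to a unit vector on the sphere (x = cos φ cos λ, y = cos φ sin λ, z = sin φ).
The central angle between the endpoints is δ = arccos(p₁·p₂) ≈ 1.951 rad (111.8°).
Interpolate at f = 0.34 with slerp weights a = sin((1−f)δ)/sin δ ≈ 1.034, b = sin(fδ)/sin δ ≈ 0.663.
p = a·p₁ + b·p₂ ≈ (0.128, -0.960, 0.251); φ = arcsin(p_z) ≈ 14.51°, λ = atan2(p_y, p_x) ≈ -82.43°.

≈ 14.5°N, 82.4°W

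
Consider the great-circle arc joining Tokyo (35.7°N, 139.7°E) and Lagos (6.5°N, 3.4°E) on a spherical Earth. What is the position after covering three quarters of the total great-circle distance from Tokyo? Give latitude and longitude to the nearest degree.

Convert each endpoint to a unit vector on the sphere (x = cos φ cos λ, y = cos φ sin λ, z = sin φ).
The central angle between the endpoints is δ = arccos(p₁·p₂) ≈ 2.114 rad (121.1°).
Interpolate at f = 3/4 with slerp weights a = sin((1−f)δ)/sin δ ≈ 0.589, b = sin(fδ)/sin δ ≈ 1.168.
p = a·p₁ + b·p₂ ≈ (0.794, 0.378, 0.476); φ = arcsin(p_z) ≈ 28.43°, λ = atan2(p_y, p_x) ≈ 25.49°.

≈ 28°N, 25°E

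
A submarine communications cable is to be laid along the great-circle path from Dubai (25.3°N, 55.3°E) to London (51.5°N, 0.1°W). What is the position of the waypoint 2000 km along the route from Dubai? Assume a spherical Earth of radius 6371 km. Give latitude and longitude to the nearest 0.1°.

≈ 37.7°N, 40.0°E

Write both endpoints as unit vectors p₁, p₂ with components (cos φ cos λ, cos φ sin λ, sin φ).
The central angle between the endpoints is δ = arccos(p₁·p₂) ≈ 0.858 rad (49.2°). The total great-circle distance is δ·R ≈ 0.858 × 6371 ≈ 5466 km, so the target fraction is f = 2000/5466 ≈ 0.366.
Interpolate at f ≈ 0.366 with slerp weights a = sin((1−f)δ)/sin δ ≈ 0.684, b = sin(fδ)/sin δ ≈ 0.408.
p = a·p₁ + b·p₂ ≈ (0.606, 0.508, 0.612); φ = arcsin(p_z) ≈ 37.72°, λ = atan2(p_y, p_x) ≈ 39.97°.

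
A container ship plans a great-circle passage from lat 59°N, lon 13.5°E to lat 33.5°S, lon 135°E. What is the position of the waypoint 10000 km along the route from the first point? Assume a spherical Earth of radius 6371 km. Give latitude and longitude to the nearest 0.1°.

Write both endpoints as unit vectors p₁, p₂ with components (cos φ cos λ, cos φ sin λ, sin φ).
The central angle between the endpoints is δ = arccos(p₁·p₂) ≈ 2.343 rad (134.2°). The total great-circle distance is δ·R ≈ 2.343 × 6371 ≈ 14925 km, so the target fraction is f = 10000/14925 ≈ 0.670.
Interpolate at f ≈ 0.670 with slerp weights a = sin((1−f)δ)/sin δ ≈ 0.975, b = sin(fδ)/sin δ ≈ 1.396.
p = a·p₁ + b·p₂ ≈ (-0.335, 0.940, 0.065); φ = arcsin(p_z) ≈ 3.73°, λ = atan2(p_y, p_x) ≈ 109.60°.

≈ lat 3.7°N, lon 109.6°E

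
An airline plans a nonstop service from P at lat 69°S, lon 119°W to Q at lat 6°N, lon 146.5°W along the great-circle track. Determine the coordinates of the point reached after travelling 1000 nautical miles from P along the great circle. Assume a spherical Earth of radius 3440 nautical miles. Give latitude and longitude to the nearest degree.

Convert each endpoint to a unit vector on the sphere (x = cos φ cos λ, y = cos φ sin λ, z = sin φ).
The central angle between the endpoints is δ = arccos(p₁·p₂) ≈ 1.350 rad (77.4°). The total great-circle distance is δ·R ≈ 1.350 × 3440 ≈ 4646 nmi, so the target fraction is f = 1000/4646 ≈ 0.215.
Interpolate at f ≈ 0.215 with slerp weights a = sin((1−f)δ)/sin δ ≈ 0.894, b = sin(fδ)/sin δ ≈ 0.294.
p = a·p₁ + b·p₂ ≈ (-0.399, -0.441, -0.804); φ = arcsin(p_z) ≈ -53.49°, λ = atan2(p_y, p_x) ≈ -132.10°.

≈ lat 53°S, lon 132°W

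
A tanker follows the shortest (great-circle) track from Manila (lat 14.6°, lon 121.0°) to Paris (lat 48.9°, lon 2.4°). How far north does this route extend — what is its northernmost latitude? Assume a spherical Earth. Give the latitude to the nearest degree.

The great circle lies in the plane with unit normal n̂ = (p₁ × p₂)/|p₁ × p₂|.
Here n̂_z ≈ -0.562; the vertex latitude is φ_max = arccos|n̂_z| ≈ 55.8°.
Check via Clairaut: cos φ_max = |cos φ₁| · sin C = cos(14.6°)·sin(35.5°) ≈ 0.562, again giving ≈ 55.8°.

≈ 56°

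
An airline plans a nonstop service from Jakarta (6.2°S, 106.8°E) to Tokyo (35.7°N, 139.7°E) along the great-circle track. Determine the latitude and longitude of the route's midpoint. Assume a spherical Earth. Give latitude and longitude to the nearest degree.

Convert each endpoint to a unit vector on the sphere (x = cos φ cos λ, y = cos φ sin λ, z = sin φ).
The central angle between the endpoints is δ = arccos(p₁·p₂) ≈ 0.909 rad (52.1°).
Interpolate at f = 1/2 with slerp weights a = sin((1−f)δ)/sin δ ≈ 0.556, b = sin(fδ)/sin δ ≈ 0.556.
p = a·p₁ + b·p₂ ≈ (-0.505, 0.822, 0.265); φ = arcsin(p_z) ≈ 15.34°, λ = atan2(p_y, p_x) ≈ 121.55°.

≈ (15°N, 122°E)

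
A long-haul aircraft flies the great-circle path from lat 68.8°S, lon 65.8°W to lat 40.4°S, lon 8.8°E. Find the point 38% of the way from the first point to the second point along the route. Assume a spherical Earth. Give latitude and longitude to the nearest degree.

≈ lat 63°S, lon 22°W

From cos δ = sin φ₁ sin φ₂ + cos φ₁ cos φ₂ cos Δλ, the central angle is δ ≈ 0.827 rad (47.4°).
Interpolate at f = 0.38 with slerp weights a = sin((1−f)δ)/sin δ ≈ 0.667, b = sin(fδ)/sin δ ≈ 0.420.
p = a·p₁ + b·p₂ ≈ (0.415, -0.171, -0.894); φ = arcsin(p_z) ≈ -63.34°, λ = atan2(p_y, p_x) ≈ -22.39°.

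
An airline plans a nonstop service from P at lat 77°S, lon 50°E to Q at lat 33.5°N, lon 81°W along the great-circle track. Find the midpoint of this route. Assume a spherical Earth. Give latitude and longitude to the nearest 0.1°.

≈ lat 30.9°S, lon 67.1°W

The haversine formula gives a central angle δ ≈ 2.293 rad (131.4°) between the endpoints.
Interpolate at f = 1/2 with slerp weights a = sin((1−f)δ)/sin δ ≈ 1.214, b = sin(fδ)/sin δ ≈ 1.214.
p = a·p₁ + b·p₂ ≈ (0.334, -0.791, -0.513); φ = arcsin(p_z) ≈ -30.86°, λ = atan2(p_y, p_x) ≈ -67.11°.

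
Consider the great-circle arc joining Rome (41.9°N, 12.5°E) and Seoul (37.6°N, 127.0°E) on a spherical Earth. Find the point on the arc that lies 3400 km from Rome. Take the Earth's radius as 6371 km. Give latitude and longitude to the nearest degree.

≈ 56°N, 55°E

Write both endpoints as unit vectors p₁, p₂ with components (cos φ cos λ, cos φ sin λ, sin φ).
The central angle between the endpoints is δ = arccos(p₁·p₂) ≈ 1.407 rad (80.6°). The total great-circle distance is δ·R ≈ 1.407 × 6371 ≈ 8965 km, so the target fraction is f = 3400/8965 ≈ 0.379.
Interpolate at f ≈ 0.379 with slerp weights a = sin((1−f)δ)/sin δ ≈ 0.777, b = sin(fδ)/sin δ ≈ 0.516.
p = a·p₁ + b·p₂ ≈ (0.319, 0.451, 0.833); φ = arcsin(p_z) ≈ 56.45°, λ = atan2(p_y, p_x) ≈ 54.77°.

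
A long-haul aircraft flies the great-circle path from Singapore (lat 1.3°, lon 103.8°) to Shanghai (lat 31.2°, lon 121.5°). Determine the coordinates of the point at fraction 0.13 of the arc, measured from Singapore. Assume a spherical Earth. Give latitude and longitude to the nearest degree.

Convert each endpoint to a unit vector on the sphere (x = cos φ cos λ, y = cos φ sin λ, z = sin φ).
The central angle between the endpoints is δ = arccos(p₁·p₂) ≈ 0.598 rad (34.3°).
Interpolate at f = 0.13 with slerp weights a = sin((1−f)δ)/sin δ ≈ 0.883, b = sin(fδ)/sin δ ≈ 0.138.
p = a·p₁ + b·p₂ ≈ (-0.272, 0.958, 0.091); φ = arcsin(p_z) ≈ 5.25°, λ = atan2(p_y, p_x) ≈ 105.86°.

≈ lat 5°, lon 106°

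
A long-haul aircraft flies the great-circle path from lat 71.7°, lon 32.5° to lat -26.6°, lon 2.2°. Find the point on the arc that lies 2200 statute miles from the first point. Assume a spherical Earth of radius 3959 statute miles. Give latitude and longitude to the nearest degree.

From cos δ = sin φ₁ sin φ₂ + cos φ₁ cos φ₂ cos Δλ, the central angle is δ ≈ 1.755 rad (100.5°). The total great-circle distance is δ·R ≈ 1.755 × 3959 ≈ 6946 mi, so the target fraction is f = 2200/6946 ≈ 0.317.
Interpolate at f ≈ 0.317 with slerp weights a = sin((1−f)δ)/sin δ ≈ 0.948, b = sin(fδ)/sin δ ≈ 0.537.
p = a·p₁ + b·p₂ ≈ (0.730, 0.178, 0.659); φ = arcsin(p_z) ≈ 41.25°, λ = atan2(p_y, p_x) ≈ 13.72°.

≈ lat 41°, lon 14°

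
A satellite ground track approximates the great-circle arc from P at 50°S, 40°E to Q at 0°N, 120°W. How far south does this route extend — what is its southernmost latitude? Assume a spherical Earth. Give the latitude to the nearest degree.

The great circle lies in the plane with unit normal n̂ = (p₁ × p₂)/|p₁ × p₂|.
Here n̂_z ≈ -0.276; the vertex latitude is φ_max = arccos|n̂_z| ≈ 74.0°.
Check via Clairaut: cos φ_max = |cos φ₁| · sin C = cos(50.0°)·sin(154.6°) ≈ 0.276, again giving ≈ 74.0°.

≈ 74°S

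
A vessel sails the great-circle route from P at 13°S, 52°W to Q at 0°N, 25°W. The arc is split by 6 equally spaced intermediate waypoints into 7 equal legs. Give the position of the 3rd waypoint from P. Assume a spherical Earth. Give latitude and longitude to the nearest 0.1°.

Write both endpoints as unit vectors p₁, p₂ with components (cos φ cos λ, cos φ sin λ, sin φ).
The central angle between the endpoints is δ = arccos(p₁·p₂) ≈ 0.519 rad (29.8°).
Interpolate at f = 3/7 with slerp weights a = sin((1−f)δ)/sin δ ≈ 0.589, b = sin(fδ)/sin δ ≈ 0.445.
p = a·p₁ + b·p₂ ≈ (0.757, -0.640, -0.133); φ = arcsin(p_z) ≈ -7.62°, λ = atan2(p_y, p_x) ≈ -40.25°.

≈ 7.6°S, 40.2°W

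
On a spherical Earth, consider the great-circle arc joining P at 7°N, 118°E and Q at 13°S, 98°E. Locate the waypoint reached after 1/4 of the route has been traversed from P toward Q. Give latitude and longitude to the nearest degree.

From cos δ = sin φ₁ sin φ₂ + cos φ₁ cos φ₂ cos Δλ, the central angle is δ ≈ 0.492 rad (28.2°).
Interpolate at f = 1/4 with slerp weights a = sin((1−f)δ)/sin δ ≈ 0.764, b = sin(fδ)/sin δ ≈ 0.260.
p = a·p₁ + b·p₂ ≈ (-0.391, 0.920, 0.035); φ = arcsin(p_z) ≈ 1.98°, λ = atan2(p_y, p_x) ≈ 113.03°.

≈ 2°N, 113°E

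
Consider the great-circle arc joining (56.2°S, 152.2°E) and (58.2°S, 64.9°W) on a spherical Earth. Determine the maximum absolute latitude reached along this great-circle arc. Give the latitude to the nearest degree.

≈ 78°S

The great circle lies in the plane with unit normal n̂ = (p₁ × p₂)/|p₁ × p₂|.
Here n̂_z ≈ +0.201; the vertex latitude is φ_max = arccos|n̂_z| ≈ 78.4°.
Check via Clairaut: cos φ_max = |cos φ₁| · sin C = cos(56.2°)·sin(158.9°) ≈ 0.201, again giving ≈ 78.4°.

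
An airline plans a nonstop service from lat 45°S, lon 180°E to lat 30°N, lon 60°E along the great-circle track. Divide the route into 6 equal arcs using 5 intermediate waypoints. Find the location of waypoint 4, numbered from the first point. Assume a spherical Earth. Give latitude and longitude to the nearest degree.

≈ lat 1°N, lon 94°E

Write both endpoints as unit vectors p₁, p₂ with components (cos φ cos λ, cos φ sin λ, sin φ).
The central angle between the endpoints is δ = arccos(p₁·p₂) ≈ 2.291 rad (131.3°).
Interpolate at f = 4/6 with slerp weights a = sin((1−f)δ)/sin δ ≈ 0.920, b = sin(fδ)/sin δ ≈ 1.329.
p = a·p₁ + b·p₂ ≈ (-0.075, 0.997, 0.014); φ = arcsin(p_z) ≈ 0.80°, λ = atan2(p_y, p_x) ≈ 94.31°.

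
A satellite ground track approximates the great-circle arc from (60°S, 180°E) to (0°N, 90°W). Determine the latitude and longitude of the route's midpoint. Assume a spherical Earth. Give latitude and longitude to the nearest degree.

≈ (38°S, 117°W)

Write both endpoints as unit vectors p₁, p₂ with components (cos φ cos λ, cos φ sin λ, sin φ).
The central angle between the endpoints is δ = arccos(p₁·p₂) ≈ 1.571 rad (90.0°).
Interpolate at f = 1/2 with slerp weights a = sin((1−f)δ)/sin δ ≈ 0.707, b = sin(fδ)/sin δ ≈ 0.707.
p = a·p₁ + b·p₂ ≈ (-0.354, -0.707, -0.612); φ = arcsin(p_z) ≈ -37.76°, λ = atan2(p_y, p_x) ≈ -116.57°.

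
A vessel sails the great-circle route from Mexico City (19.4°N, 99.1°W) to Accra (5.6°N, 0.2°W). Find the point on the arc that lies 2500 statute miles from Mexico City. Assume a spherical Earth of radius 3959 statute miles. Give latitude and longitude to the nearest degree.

Write both endpoints as unit vectors p₁, p₂ with components (cos φ cos λ, cos φ sin λ, sin φ).
The central angle between the endpoints is δ = arccos(p₁·p₂) ≈ 1.684 rad (96.5°). The total great-circle distance is δ·R ≈ 1.684 × 3959 ≈ 6666 mi, so the target fraction is f = 2500/6666 ≈ 0.375.
Interpolate at f ≈ 0.375 with slerp weights a = sin((1−f)δ)/sin δ ≈ 0.874, b = sin(fδ)/sin δ ≈ 0.594.
p = a·p₁ + b·p₂ ≈ (0.461, -0.816, 0.348); φ = arcsin(p_z) ≈ 20.39°, λ = atan2(p_y, p_x) ≈ -60.55°.

≈ 20°N, 61°W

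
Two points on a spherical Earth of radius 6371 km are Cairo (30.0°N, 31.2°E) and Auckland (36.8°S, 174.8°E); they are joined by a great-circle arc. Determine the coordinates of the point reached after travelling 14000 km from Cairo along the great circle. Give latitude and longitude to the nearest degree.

Convert each endpoint to a unit vector on the sphere (x = cos φ cos λ, y = cos φ sin λ, z = sin φ).
The central angle between the endpoints is δ = arccos(p₁·p₂) ≈ 2.602 rad (149.1°). The total great-circle distance is δ·R ≈ 2.602 × 6371 ≈ 16574 km, so the target fraction is f = 14000/16574 ≈ 0.845.
Interpolate at f ≈ 0.845 with slerp weights a = sin((1−f)δ)/sin δ ≈ 0.765, b = sin(fδ)/sin δ ≈ 1.575.
p = a·p₁ + b·p₂ ≈ (-0.690, 0.457, -0.561); φ = arcsin(p_z) ≈ -34.15°, λ = atan2(p_y, p_x) ≈ 146.45°.

≈ 34°S, 146°E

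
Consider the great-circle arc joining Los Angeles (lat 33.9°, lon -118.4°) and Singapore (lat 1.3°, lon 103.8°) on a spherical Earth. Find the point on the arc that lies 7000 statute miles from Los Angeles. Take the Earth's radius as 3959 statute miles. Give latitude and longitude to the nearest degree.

≈ lat 19°, lon 123°

Convert each endpoint to a unit vector on the sphere (x = cos φ cos λ, y = cos φ sin λ, z = sin φ).
The central angle between the endpoints is δ = arccos(p₁·p₂) ≈ 2.217 rad (127.0°). The total great-circle distance is δ·R ≈ 2.217 × 3959 ≈ 8777 mi, so the target fraction is f = 7000/8777 ≈ 0.798.
Interpolate at f ≈ 0.798 with slerp weights a = sin((1−f)δ)/sin δ ≈ 0.543, b = sin(fδ)/sin δ ≈ 1.228.
p = a·p₁ + b·p₂ ≈ (-0.507, 0.796, 0.331); φ = arcsin(p_z) ≈ 19.32°, λ = atan2(p_y, p_x) ≈ 122.53°.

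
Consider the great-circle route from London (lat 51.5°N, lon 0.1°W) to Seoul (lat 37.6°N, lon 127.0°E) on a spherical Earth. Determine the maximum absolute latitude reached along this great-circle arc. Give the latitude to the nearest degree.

The great circle lies in the plane with unit normal n̂ = (p₁ × p₂)/|p₁ × p₂|.
Here n̂_z ≈ +0.400; the vertex latitude is φ_max = arccos|n̂_z| ≈ 66.4°.

≈ 66°N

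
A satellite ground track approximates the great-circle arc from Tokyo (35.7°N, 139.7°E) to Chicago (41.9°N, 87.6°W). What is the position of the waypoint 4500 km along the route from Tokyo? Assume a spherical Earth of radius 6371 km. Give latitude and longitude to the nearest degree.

≈ (62°N, 171°W)

Write both endpoints as unit vectors p₁, p₂ with components (cos φ cos λ, cos φ sin λ, sin φ).
The central angle between the endpoints is δ = arccos(p₁·p₂) ≈ 1.591 rad (91.2°). The total great-circle distance is δ·R ≈ 1.591 × 6371 ≈ 10136 km, so the target fraction is f = 4500/10136 ≈ 0.444.
Interpolate at f ≈ 0.444 with slerp weights a = sin((1−f)δ)/sin δ ≈ 0.774, b = sin(fδ)/sin δ ≈ 0.649.
p = a·p₁ + b·p₂ ≈ (-0.459, -0.076, 0.885); φ = arcsin(p_z) ≈ 62.27°, λ = atan2(p_y, p_x) ≈ -170.56°.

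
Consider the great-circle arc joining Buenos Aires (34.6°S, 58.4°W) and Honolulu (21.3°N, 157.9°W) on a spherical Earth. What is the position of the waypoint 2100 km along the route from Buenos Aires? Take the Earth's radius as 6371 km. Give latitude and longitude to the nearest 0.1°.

≈ 28.5°S, 79.4°W

Write both endpoints as unit vectors p₁, p₂ with components (cos φ cos λ, cos φ sin λ, sin φ).
The central angle between the endpoints is δ = arccos(p₁·p₂) ≈ 1.910 rad (109.4°). The total great-circle distance is δ·R ≈ 1.910 × 6371 ≈ 12169 km, so the target fraction is f = 2100/12169 ≈ 0.173.
Interpolate at f ≈ 0.173 with slerp weights a = sin((1−f)δ)/sin δ ≈ 1.060, b = sin(fδ)/sin δ ≈ 0.343.
p = a·p₁ + b·p₂ ≈ (0.161, -0.864, -0.477); φ = arcsin(p_z) ≈ -28.52°, λ = atan2(p_y, p_x) ≈ -79.44°.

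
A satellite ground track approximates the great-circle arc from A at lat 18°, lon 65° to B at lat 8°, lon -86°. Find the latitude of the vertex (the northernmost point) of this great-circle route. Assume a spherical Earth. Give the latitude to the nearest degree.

≈ 43°

The great circle lies in the plane with unit normal n̂ = (p₁ × p₂)/|p₁ × p₂|.
Here n̂_z ≈ -0.731; the vertex latitude is φ_max = arccos|n̂_z| ≈ 43.1°.
Check via Clairaut: cos φ_max = |cos φ₁| · sin C = cos(18.0°)·sin(50.2°) ≈ 0.731, again giving ≈ 43.1°.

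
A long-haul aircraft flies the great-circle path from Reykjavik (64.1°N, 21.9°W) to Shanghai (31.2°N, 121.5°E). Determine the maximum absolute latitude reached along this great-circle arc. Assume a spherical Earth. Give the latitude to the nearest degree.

The great circle lies in the plane with unit normal n̂ = (p₁ × p₂)/|p₁ × p₂|.
Here n̂_z ≈ +0.226; the vertex latitude is φ_max = arccos|n̂_z| ≈ 76.9°.

≈ 77°N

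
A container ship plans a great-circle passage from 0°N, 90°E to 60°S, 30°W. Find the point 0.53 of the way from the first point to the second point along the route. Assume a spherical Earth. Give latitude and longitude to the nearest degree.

From cos δ = sin φ₁ sin φ₂ + cos φ₁ cos φ₂ cos Δλ, the central angle is δ ≈ 1.823 rad (104.5°).
Interpolate at f = 0.53 with slerp weights a = sin((1−f)δ)/sin δ ≈ 0.781, b = sin(fδ)/sin δ ≈ 0.850.
p = a·p₁ + b·p₂ ≈ (0.368, 0.568, -0.736); φ = arcsin(p_z) ≈ -47.39°, λ = atan2(p_y, p_x) ≈ 57.07°.

≈ 47°S, 57°E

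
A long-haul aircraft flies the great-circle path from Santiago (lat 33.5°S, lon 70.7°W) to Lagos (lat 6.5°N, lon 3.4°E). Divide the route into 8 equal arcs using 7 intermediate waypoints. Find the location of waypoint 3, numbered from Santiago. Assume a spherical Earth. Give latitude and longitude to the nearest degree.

Convert each endpoint to a unit vector on the sphere (x = cos φ cos λ, y = cos φ sin λ, z = sin φ).
The central angle between the endpoints is δ = arccos(p₁·p₂) ≈ 1.406 rad (80.5°).
Interpolate at f = 3/8 with slerp weights a = sin((1−f)δ)/sin δ ≈ 0.780, b = sin(fδ)/sin δ ≈ 0.510.
p = a·p₁ + b·p₂ ≈ (0.721, -0.584, -0.373); φ = arcsin(p_z) ≈ -21.90°, λ = atan2(p_y, p_x) ≈ -39.02°.

≈ lat 22°S, lon 39°W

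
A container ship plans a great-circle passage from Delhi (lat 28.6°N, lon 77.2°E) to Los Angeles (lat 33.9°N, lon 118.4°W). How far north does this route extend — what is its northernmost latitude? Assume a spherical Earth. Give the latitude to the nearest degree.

The great circle lies in the plane with unit normal n̂ = (p₁ × p₂)/|p₁ × p₂|.
Here n̂_z ≈ +0.218; the vertex latitude is φ_max = arccos|n̂_z| ≈ 77.4°.
Check via Clairaut: cos φ_max = |cos φ₁| · sin C = cos(28.6°)·sin(14.4°) ≈ 0.218, again giving ≈ 77.4°.

≈ 77°N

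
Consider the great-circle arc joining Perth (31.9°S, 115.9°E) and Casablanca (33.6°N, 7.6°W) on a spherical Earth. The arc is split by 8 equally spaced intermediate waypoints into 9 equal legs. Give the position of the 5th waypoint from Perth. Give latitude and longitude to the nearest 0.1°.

Convert each endpoint to a unit vector on the sphere (x = cos φ cos λ, y = cos φ sin λ, z = sin φ).
The central angle between the endpoints is δ = arccos(p₁·p₂) ≈ 2.322 rad (133.1°).
Interpolate at f = 5/9 with slerp weights a = sin((1−f)δ)/sin δ ≈ 1.175, b = sin(fδ)/sin δ ≈ 1.315.
p = a·p₁ + b·p₂ ≈ (0.650, 0.752, 0.107); φ = arcsin(p_z) ≈ 6.14°, λ = atan2(p_y, p_x) ≈ 49.17°.

≈ 6.1°N, 49.2°E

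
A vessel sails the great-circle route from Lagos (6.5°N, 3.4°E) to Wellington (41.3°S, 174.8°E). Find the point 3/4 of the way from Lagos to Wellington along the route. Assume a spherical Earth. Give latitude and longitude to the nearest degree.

Convert each endpoint to a unit vector on the sphere (x = cos φ cos λ, y = cos φ sin λ, z = sin φ).
The central angle between the endpoints is δ = arccos(p₁·p₂) ≈ 2.520 rad (144.4°).
Interpolate at f = 3/4 with slerp weights a = sin((1−f)δ)/sin δ ≈ 1.011, b = sin(fδ)/sin δ ≈ 1.630.
p = a·p₁ + b·p₂ ≈ (-0.217, 0.171, -0.961); φ = arcsin(p_z) ≈ -74.00°, λ = atan2(p_y, p_x) ≈ 141.78°.

≈ (74°S, 142°E)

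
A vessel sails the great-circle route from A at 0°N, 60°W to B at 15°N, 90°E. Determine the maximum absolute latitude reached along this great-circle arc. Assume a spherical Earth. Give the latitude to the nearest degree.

≈ 28°N

The great circle lies in the plane with unit normal n̂ = (p₁ × p₂)/|p₁ × p₂|.
Here n̂_z ≈ +0.881; the vertex latitude is φ_max = arccos|n̂_z| ≈ 28.2°.
Check via Clairaut: cos φ_max = |cos φ₁| · sin C = cos(0.0°)·sin(61.8°) ≈ 0.881, again giving ≈ 28.2°.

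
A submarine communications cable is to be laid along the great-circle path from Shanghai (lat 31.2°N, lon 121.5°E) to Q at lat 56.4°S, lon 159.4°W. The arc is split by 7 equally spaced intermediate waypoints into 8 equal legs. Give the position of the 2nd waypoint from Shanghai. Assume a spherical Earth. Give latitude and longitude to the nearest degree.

Write both endpoints as unit vectors p₁, p₂ with components (cos φ cos λ, cos φ sin λ, sin φ).
The central angle between the endpoints is δ = arccos(p₁·p₂) ≈ 1.920 rad (110.0°).
Interpolate at f = 2/8 with slerp weights a = sin((1−f)δ)/sin δ ≈ 1.055, b = sin(fδ)/sin δ ≈ 0.491.
p = a·p₁ + b·p₂ ≈ (-0.726, 0.674, 0.137); φ = arcsin(p_z) ≈ 7.89°, λ = atan2(p_y, p_x) ≈ 137.14°.

≈ lat 8°N, lon 137°E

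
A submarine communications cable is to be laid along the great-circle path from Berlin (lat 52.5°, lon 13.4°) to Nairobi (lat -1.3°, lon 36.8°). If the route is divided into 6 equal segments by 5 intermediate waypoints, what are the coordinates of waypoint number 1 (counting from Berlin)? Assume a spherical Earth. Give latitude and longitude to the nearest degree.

≈ lat 44°, lon 20°

Convert each endpoint to a unit vector on the sphere (x = cos φ cos λ, y = cos φ sin λ, z = sin φ).
The central angle between the endpoints is δ = arccos(p₁·p₂) ≈ 1.000 rad (57.3°).
Interpolate at f = 1/6 with slerp weights a = sin((1−f)δ)/sin δ ≈ 0.880, b = sin(fδ)/sin δ ≈ 0.197.
p = a·p₁ + b·p₂ ≈ (0.679, 0.242, 0.693); φ = arcsin(p_z) ≈ 43.90°, λ = atan2(p_y, p_x) ≈ 19.64°.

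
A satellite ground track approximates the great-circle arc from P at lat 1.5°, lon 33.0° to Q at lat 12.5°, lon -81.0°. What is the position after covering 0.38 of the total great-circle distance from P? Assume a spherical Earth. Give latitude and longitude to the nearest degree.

≈ lat 11°, lon -9°

Convert each endpoint to a unit vector on the sphere (x = cos φ cos λ, y = cos φ sin λ, z = sin φ).
The central angle between the endpoints is δ = arccos(p₁·p₂) ≈ 1.973 rad (113.0°).
Interpolate at f = 0.38 with slerp weights a = sin((1−f)δ)/sin δ ≈ 1.022, b = sin(fδ)/sin δ ≈ 0.740.
p = a·p₁ + b·p₂ ≈ (0.970, -0.158, 0.187); φ = arcsin(p_z) ≈ 10.78°, λ = atan2(p_y, p_x) ≈ -9.24°.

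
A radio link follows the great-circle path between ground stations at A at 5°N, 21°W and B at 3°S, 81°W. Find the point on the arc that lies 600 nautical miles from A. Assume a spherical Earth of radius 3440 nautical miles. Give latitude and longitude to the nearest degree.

Write both endpoints as unit vectors p₁, p₂ with components (cos φ cos λ, cos φ sin λ, sin φ).
The central angle between the endpoints is δ = arccos(p₁·p₂) ≈ 1.055 rad (60.5°). The total great-circle distance is δ·R ≈ 1.055 × 3440 ≈ 3631 nmi, so the target fraction is f = 600/3631 ≈ 0.165.
Interpolate at f ≈ 0.165 with slerp weights a = sin((1−f)δ)/sin δ ≈ 0.887, b = sin(fδ)/sin δ ≈ 0.199.
p = a·p₁ + b·p₂ ≈ (0.856, -0.513, 0.067); φ = arcsin(p_z) ≈ 3.83°, λ = atan2(p_y, p_x) ≈ -30.95°.

≈ 4°N, 31°W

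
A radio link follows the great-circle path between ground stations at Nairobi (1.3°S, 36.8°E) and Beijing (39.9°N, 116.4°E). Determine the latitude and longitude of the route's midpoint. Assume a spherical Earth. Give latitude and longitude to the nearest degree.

≈ 24°N, 70°E

Convert each endpoint to a unit vector on the sphere (x = cos φ cos λ, y = cos φ sin λ, z = sin φ).
The central angle between the endpoints is δ = arccos(p₁·p₂) ≈ 1.447 rad (82.9°).
Interpolate at f = 1/2 with slerp weights a = sin((1−f)δ)/sin δ ≈ 0.667, b = sin(fδ)/sin δ ≈ 0.667.
p = a·p₁ + b·p₂ ≈ (0.306, 0.858, 0.413); φ = arcsin(p_z) ≈ 24.38°, λ = atan2(p_y, p_x) ≈ 70.34°.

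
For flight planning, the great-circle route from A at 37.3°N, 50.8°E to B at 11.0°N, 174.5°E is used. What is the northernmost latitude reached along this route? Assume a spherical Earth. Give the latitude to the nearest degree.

The great circle lies in the plane with unit normal n̂ = (p₁ × p₂)/|p₁ × p₂|.
Here n̂_z ≈ +0.685; the vertex latitude is φ_max = arccos|n̂_z| ≈ 46.8°.

≈ 47°N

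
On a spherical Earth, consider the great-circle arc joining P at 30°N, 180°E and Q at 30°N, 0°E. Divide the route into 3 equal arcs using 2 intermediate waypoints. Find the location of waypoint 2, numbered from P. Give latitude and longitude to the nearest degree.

≈ 70°N, 0°E

Convert each endpoint to a unit vector on the sphere (x = cos φ cos λ, y = cos φ sin λ, z = sin φ).
The central angle between the endpoints is δ = arccos(p₁·p₂) ≈ 2.094 rad (120.0°).
Interpolate at f = 2/3 with slerp weights a = sin((1−f)δ)/sin δ ≈ 0.742, b = sin(fδ)/sin δ ≈ 1.137.
p = a·p₁ + b·p₂ ≈ (0.342, 0.000, 0.940); φ = arcsin(p_z) ≈ 70.00°, λ = atan2(p_y, p_x) ≈ 0.00°.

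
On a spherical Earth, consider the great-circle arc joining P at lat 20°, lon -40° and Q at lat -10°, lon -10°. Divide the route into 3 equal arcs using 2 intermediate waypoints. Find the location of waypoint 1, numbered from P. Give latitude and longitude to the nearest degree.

Write both endpoints as unit vectors p₁, p₂ with components (cos φ cos λ, cos φ sin λ, sin φ).
The central angle between the endpoints is δ = arccos(p₁·p₂) ≈ 0.735 rad (42.1°).
Interpolate at f = 1/3 with slerp weights a = sin((1−f)δ)/sin δ ≈ 0.702, b = sin(fδ)/sin δ ≈ 0.362.
p = a·p₁ + b·p₂ ≈ (0.856, -0.486, 0.177); φ = arcsin(p_z) ≈ 10.21°, λ = atan2(p_y, p_x) ≈ -29.57°.

≈ lat 10°, lon -30°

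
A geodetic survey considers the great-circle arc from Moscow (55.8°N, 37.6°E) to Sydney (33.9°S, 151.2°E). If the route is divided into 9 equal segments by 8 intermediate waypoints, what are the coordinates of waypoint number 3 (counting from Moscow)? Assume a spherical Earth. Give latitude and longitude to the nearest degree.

≈ 35°N, 95°E

Write both endpoints as unit vectors p₁, p₂ with components (cos φ cos λ, cos φ sin λ, sin φ).
The central angle between the endpoints is δ = arccos(p₁·p₂) ≈ 2.276 rad (130.4°).
Interpolate at f = 3/9 with slerp weights a = sin((1−f)δ)/sin δ ≈ 1.311, b = sin(fδ)/sin δ ≈ 0.903.
p = a·p₁ + b·p₂ ≈ (-0.073, 0.811, 0.581); φ = arcsin(p_z) ≈ 35.50°, λ = atan2(p_y, p_x) ≈ 95.15°.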